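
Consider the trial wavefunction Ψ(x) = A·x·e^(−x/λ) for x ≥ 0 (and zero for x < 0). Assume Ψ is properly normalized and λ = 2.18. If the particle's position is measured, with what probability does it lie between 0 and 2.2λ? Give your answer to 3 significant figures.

P ≈ 0.815

P = ∫_{0}^{2.2λ} |Ψ(x)|² dx.
The normalization integral ∫|Ψ|²dx over the whole domain equals λ^3/4·A², and A² cancels in the ratio.
Substituting u = x/λ, A² and the length scale cancel in the ratio: P = ∫_{0}^{2.2} u^2·e^(-2·u) du / ∫_{0}^{∞} u^2·e^(-2·u) du.
An antiderivative of u^2·e^(-2·u) is -(2·u^2 + 2·u + 1)·e^(-2·u)/4; evaluating from 0 to 2.2 gives 1/4 - 377·e^(-22/5)/100, while the full integral is 1/4.
Evaluating gives P = 0.8149.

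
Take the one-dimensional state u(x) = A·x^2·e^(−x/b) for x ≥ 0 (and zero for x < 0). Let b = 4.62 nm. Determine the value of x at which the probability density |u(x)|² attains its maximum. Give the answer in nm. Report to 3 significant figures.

x ≈ 9.24 nm

Set d/dx [|u(x)|²] = 0 and solve for x > 0.
Solving yields x = 2·b.
With b = 4.62, the most probable position is 9.240 nm.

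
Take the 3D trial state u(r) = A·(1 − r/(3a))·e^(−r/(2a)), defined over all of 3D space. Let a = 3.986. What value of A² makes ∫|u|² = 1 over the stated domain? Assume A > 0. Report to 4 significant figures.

We need A² ∫|f|² 4πr² dr = 1, taking the integral from 0 to ∞.
In 3D with spherical symmetry the volume element is 4πr² dr.
Recall ∫₀^∞ r^m e^(−r/β) dr = m!·β^(m+1), with u = A·(1 − r/(3a))·e^(−r/(2a)), the integral evaluates to A²·[8·π·a^3/3].
So A² = (8·π·a^3/3)^(−1).
Plugging in a = 3.986 yields A = 0.043414.

A^2 ≈ 0.001885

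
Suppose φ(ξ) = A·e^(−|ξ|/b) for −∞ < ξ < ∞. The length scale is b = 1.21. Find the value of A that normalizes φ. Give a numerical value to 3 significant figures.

We need A² ∫|f|² dξ = 1, taking the integral from −∞ to ∞.
With ∫₀^∞ ξ^0 e^(−αξ) dξ = 0!/α^1, carrying out the integral gives A² · b.
So A² = (b)^(−1).
Plugging in b = 1.21 yields A = 0.9091.

A ≈ 0.909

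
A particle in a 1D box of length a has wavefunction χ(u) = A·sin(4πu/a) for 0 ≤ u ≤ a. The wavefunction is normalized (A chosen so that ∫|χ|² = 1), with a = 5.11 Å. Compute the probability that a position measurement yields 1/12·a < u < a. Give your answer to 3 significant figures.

|χ|² is the probability density, so P = ∫_{1/12·a}^{a} |χ|² du.
Since A² = 1/(a/2), this is the region integral divided by the full normalization integral.
In terms of t = u/a (A² and the length scale cancel between numerator and denominator), P = [∫_{1/12}^{1} sin(4·π·t)^2 dt] / [∫_{0}^{1} sin(4·π·t)^2 dt].
With ∫ sin(4·π·t)^2 dt = t/2 - sin(4·π·t)·cos(4·π·t)/(8·π) + C, the region integral is √(3)/(32·π) + 11/24 and the full one is 1/2.
The result is P = √(3)/(16·π) + 11/12.

P ≈ 0.951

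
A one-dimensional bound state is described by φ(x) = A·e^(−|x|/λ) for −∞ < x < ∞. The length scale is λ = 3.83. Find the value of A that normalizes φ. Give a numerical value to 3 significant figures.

The normalization condition is ∫|φ|² dx = 1 from −∞ to ∞.
∫|φ|² dx = A²·(λ).
So A² = (λ)^(−1).
Plugging in λ = 3.83 yields A = 0.5110.

A ≈ 0.511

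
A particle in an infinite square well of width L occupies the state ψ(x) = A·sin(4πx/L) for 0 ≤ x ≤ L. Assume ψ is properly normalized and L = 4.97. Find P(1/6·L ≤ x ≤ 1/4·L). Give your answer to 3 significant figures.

The probability is P = ∫ |ψ|² dx over [1/6·L, 1/4·L].
The normalization integral ∫|ψ|²dx over the whole domain equals L/2·A², and A² cancels in the ratio.
Let u = x/L; then A² and the length scale cancel, so P = ∫_{1/6}^{1/4} sin(4·π·u)^2 du ÷ ∫_{0}^{1} sin(4·π·u)^2 du.
Using ∫ sin(4·π·u)^2 du = u/2 - sin(4·π·u)·cos(4·π·u)/(8·π), the numerator is -√(3)/(32·π) + 1/24 and the denominator is 1/2.
Taking the ratio, P = (-√(3)/16 + π/12)/π.

P ≈ 0.0489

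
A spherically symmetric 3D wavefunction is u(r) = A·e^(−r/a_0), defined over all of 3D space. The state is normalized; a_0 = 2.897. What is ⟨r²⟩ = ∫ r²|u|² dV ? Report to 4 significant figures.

⟨r^2⟩ ≈ 25.18

By definition ⟨r²⟩ = ∫ r^2 |u(r)|² 4πr² dr.
With ∫₀^∞ r^4 e^(−αr) dr = 4!/α^5, evaluating both integrals, ⟨r²⟩ = 3·a_0^2.
Putting a_0 = 2.897 gives 25.178.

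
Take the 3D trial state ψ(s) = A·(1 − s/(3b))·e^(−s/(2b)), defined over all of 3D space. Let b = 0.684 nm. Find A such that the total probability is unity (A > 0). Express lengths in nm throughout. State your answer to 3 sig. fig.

A ≈ 0.611 nm^(-3/2)

The normalization condition is ∫|ψ|² 4πs² ds = 1 from 0 to ∞.
In 3D with spherical symmetry the volume element is 4πs² ds.
∫|ψ|² 4πs² ds = A²·(8·π·b^3/3).
Setting this equal to 1 gives A² = 1/(8·π·b^3/3).
With b = 0.684: A² = 0.3730 and A = 0.6107.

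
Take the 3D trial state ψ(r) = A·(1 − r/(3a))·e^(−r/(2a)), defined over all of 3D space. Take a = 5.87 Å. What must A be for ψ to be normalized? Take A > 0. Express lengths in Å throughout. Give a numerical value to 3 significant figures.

We need A² ∫|f|² 4πr² dr = 1, taking the integral from 0 to ∞.
In 3D with spherical symmetry the volume element is 4πr² dr.
Carrying out the integral gives A² · 8·π·a^3/3.
So A² = (8·π·a^3/3)^(−1).
With a = 5.87: A² = 0.0005902 and A = 0.02429.

A ≈ 0.0243 Å^(-3/2)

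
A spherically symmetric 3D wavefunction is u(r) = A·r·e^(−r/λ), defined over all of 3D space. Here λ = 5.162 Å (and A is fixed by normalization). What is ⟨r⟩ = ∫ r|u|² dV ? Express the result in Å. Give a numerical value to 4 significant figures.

⟨r⟩ ≈ 12.91 Å

By definition ⟨r⟩ = ∫ r |u(r)|² 4πr² dr.
Evaluating both integrals, ⟨r⟩ = 5·λ/2.
Putting λ = 5.162 gives 12.905.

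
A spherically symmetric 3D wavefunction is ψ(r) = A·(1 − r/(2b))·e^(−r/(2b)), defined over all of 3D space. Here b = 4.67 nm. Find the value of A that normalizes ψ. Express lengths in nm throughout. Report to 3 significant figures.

The normalization condition is ∫|ψ|² 4πr² dr = 1 from 0 to ∞.
Recall ∫₀^∞ r^m e^(−r/β) dr = m!·β^(m+1), the integral (without the A² prefactor) comes out to 8·π·b^3.
With b = 4.67: A² = 0.0003907 and A = 0.01977.

A ≈ 0.0198 nm^(-3/2)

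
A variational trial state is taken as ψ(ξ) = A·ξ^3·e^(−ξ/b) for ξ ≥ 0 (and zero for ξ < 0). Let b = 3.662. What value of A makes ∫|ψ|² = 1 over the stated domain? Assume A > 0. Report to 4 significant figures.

Normalization requires ∫|ψ|² dξ = 1, integrated from 0 to ∞.
∫|ψ|² dξ = A²·(45·b^7/8).
Plugging in b = 3.662 yields A = 0.0044867.

A ≈ 0.004487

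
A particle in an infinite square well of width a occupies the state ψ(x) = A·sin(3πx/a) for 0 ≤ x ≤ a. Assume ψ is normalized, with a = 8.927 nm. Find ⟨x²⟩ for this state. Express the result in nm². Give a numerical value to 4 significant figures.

The expectation value is the |ψ|²-weighted average of x^2: ∫ x^2|ψ|² dx.
Evaluating both integrals, ⟨x²⟩ = -a^2/(18·π^2) + a^2/3.
With a = 8.927, ⟨x^2⟩ = 26.115.

⟨x^2⟩ ≈ 26.12 nm^2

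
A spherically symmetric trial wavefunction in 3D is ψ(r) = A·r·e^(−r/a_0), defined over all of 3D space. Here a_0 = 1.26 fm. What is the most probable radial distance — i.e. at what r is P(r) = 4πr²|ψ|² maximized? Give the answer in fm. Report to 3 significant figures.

r ≈ 2.52 fm

Set d/dr [P(r) = 4πr²|ψ|²] = 0 and solve for r > 0.
This gives r = 2·a_0.
With a_0 = 1.26, the most probable radial distance is 2.520 fm.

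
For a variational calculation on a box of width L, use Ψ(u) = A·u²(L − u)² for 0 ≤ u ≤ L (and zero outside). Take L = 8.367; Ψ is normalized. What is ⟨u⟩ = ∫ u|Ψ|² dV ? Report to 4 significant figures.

⟨u⟩ = ∫ u |Ψ|² du over the full domain.
Evaluating both integrals, ⟨u⟩ = L/2.
With L = 8.367, ⟨u⟩ = 4.1835.

⟨u⟩ ≈ 4.184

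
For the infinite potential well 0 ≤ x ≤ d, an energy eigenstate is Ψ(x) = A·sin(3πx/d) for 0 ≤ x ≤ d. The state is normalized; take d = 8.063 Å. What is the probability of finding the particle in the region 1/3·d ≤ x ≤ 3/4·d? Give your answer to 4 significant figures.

|Ψ|² is the probability density, so P = ∫_{1/3·d}^{3/4·d} |Ψ|² dx.
Since A² = 1/(d/2), this is the region integral divided by the full normalization integral.
Let u = x/d; then A² and the length scale cancel, so P = ∫_{1/3}^{3/4} sin(3·π·u)^2 du ÷ ∫_{0}^{1} sin(3·π·u)^2 du.
With ∫ sin(3·π·u)^2 du = u/2 - sin(6·π·u)/(12·π) + C, the region integral is 5/24 - 1/(12·π) and the full one is 1/2.
Evaluating gives P = (-2 + 5·π)/(12·π).

P ≈ 0.3636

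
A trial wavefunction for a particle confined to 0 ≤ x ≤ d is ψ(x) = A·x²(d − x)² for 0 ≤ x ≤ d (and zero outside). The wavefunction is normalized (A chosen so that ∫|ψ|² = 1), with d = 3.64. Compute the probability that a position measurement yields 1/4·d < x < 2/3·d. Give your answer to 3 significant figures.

P ≈ 0.806

The probability is P = ∫ |ψ|² dx over [1/4·d, 2/3·d].
With A² fixed by ∫|ψ|² = 1, i.e. A² = (d^9/630)^(−1), substitute and integrate.
In terms of u = x/d (A² and the length scale cancel between numerator and denominator), P = [∫_{1/4}^{2/3} u^4·(1 - u)^4 du] / [∫_{0}^{1} u^4·(1 - u)^4 du].
With ∫ u^4·(1 - u)^4 du = u^5·(70·u^4 - 315·u^3 + 540·u^2 - 420·u + 126)/630 + C, the region integral is ≈ 0.0012797 and the full one is 1/630.
Taking the ratio, P = 0.8062.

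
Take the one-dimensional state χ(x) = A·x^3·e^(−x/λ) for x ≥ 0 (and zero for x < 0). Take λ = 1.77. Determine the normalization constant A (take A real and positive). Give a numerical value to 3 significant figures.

A ≈ 0.0572

The normalization condition is ∫|χ|² dx = 1 from 0 to ∞.
With χ = A·x^3·e^(−x/λ), the integral evaluates to A²·[45·λ^7/8].
Setting this equal to 1 gives A² = 1/(45·λ^7/8).
Plugging in λ = 1.77 yields A = 0.05715.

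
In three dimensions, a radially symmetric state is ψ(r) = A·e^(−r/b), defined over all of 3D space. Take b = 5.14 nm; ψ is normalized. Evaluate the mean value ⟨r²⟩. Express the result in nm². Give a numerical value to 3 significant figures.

The expectation value is the |ψ|²-weighted average of r^2: ∫ r^2|ψ|² 4πr² dr.
Recall ∫₀^∞ r^m e^(−r/β) dr = m!·β^(m+1), evaluating both integrals, ⟨r²⟩ = 3·b^2.
Putting b = 5.14 gives 79.26.

⟨r^2⟩ ≈ 79.3 nm^2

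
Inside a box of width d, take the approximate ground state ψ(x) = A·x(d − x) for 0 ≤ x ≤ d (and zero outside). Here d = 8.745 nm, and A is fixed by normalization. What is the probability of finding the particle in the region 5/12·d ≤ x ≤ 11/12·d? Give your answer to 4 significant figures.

P = ∫_{5/12·d}^{11/12·d} |ψ(x)|² dx.
With A² fixed by ∫|ψ|² = 1, i.e. A² = (d^5/30)^(−1), substitute and integrate.
Substituting u = x/d, A² and the length scale cancel in the ratio: P = ∫_{5/12}^{11/12} u^2·(1 - u)^2 du / ∫_{0}^{1} u^2·(1 - u)^2 du.
An antiderivative of u^2·(1 - u)^2 is u^3·(6·u^2 - 15·u + 10)/30; evaluating from 5/12 to 11/12 gives ≈ 0.0216098, while the full integral is 1/30.
The result is P = 4481/6912.

P ≈ 0.6483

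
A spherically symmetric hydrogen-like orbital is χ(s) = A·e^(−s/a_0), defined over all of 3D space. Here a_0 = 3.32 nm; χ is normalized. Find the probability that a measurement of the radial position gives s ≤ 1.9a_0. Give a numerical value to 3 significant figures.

P = ∫ |χ|² 4πs² ds over s ≤ 1.9a_0.
A² is fixed by ∫₀^∞ 4πs²|χ|² ds = 1, i.e. A² = (π·a_0^3)^(−1).
Let u = s/a_0; then A², 4π and the length scale all cancel, so P = ∫_{0}^{1.9} u^2·e^(-2·u) du ÷ ∫_{0}^{∞} u^2·e^(-2·u) du.
An antiderivative of u^2·e^(-2·u) is -(2·u^2 + 2·u + 1)·e^(-2·u)/4; evaluating from 0 to 1.9 gives 1/4 - 601·e^(-19/5)/200, while the full integral is 1/4.
Taking the ratio yields P = 0.7311.

P ≈ 0.731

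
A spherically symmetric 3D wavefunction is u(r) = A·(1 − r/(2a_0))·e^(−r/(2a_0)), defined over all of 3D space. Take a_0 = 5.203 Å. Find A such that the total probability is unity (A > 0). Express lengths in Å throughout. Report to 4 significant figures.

A ≈ 0.01681 Å^(-3/2)

Require ∫ |u|² 4πr² dr = 1 over the whole domain.
(Spherical symmetry: dV = 4πr² dr.)
With u = A·(1 − r/(2a_0))·e^(−r/(2a_0)), the integral evaluates to A²·[8·π·a_0^3].
So A² = (8·π·a_0^3)^(−1).
With a_0 = 5.203: A² = 0.00028249 and A = 0.016807.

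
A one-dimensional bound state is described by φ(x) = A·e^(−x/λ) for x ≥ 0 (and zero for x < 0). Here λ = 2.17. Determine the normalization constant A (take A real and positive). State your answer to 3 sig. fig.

The normalization condition is ∫|φ|² dx = 1 from 0 to ∞.
∫|φ|² dx = A²·(λ/2).
Setting this equal to 1 gives A² = 1/(λ/2).
Plugging in λ = 2.17 yields A = 0.9600.

A ≈ 0.960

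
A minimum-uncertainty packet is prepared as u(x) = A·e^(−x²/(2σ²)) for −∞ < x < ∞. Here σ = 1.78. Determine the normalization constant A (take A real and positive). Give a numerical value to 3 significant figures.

A ≈ 0.563

The normalization condition is ∫|u|² dx = 1 from −∞ to ∞.
Differentiating ∫e^(−αx²) dx = √(π/α) under α to get the higher moments, with u = A·e^(−x²/(2σ²)), the integral evaluates to A²·[√(π)·σ].
So A² = (√(π)·σ)^(−1).
Substituting σ = 1.78 gives A² = 0.3170, so A = 0.5630.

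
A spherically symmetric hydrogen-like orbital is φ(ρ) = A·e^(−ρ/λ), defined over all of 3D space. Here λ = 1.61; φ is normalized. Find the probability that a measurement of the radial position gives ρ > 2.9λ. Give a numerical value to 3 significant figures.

Integrate the radial probability density 4πρ²|φ|² over ρ > 2.9λ.
A² is fixed by ∫₀^∞ 4πρ²|φ|² dρ = 1, i.e. A² = (π·λ^3)^(−1).
In terms of u = ρ/λ (A², 4π and the length scale all cancel between numerator and denominator), P = [∫_{2.9}^{∞} u^2·e^(-2·u) du] / [∫_{0}^{∞} u^2·e^(-2·u) du].
An antiderivative of u^2·e^(-2·u) is -(2·u^2 + 2·u + 1)·e^(-2·u)/4; evaluating from 2.9 to ∞ gives 1181·e^(-29/5)/200, while the full integral is 1/4.
The region integral divided by the full integral gives P = 0.07151.

P ≈ 0.0715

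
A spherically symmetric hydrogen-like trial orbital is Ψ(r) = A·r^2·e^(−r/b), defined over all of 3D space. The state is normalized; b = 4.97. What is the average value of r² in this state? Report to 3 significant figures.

⟨r^2⟩ ≈ 346

⟨r²⟩ = ∫ r^2 |Ψ|² 4πr² dr over the full domain.
With ∫₀^∞ r^8 e^(−αr) dr = 8!/α^9, the ratio of the moment integral to the normalization integral gives ⟨r²⟩ = 14·b^2.
With b = 4.97, ⟨r^2⟩ = 345.8.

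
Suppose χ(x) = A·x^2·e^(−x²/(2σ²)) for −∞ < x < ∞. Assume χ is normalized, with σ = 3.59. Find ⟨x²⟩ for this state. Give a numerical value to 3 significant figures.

⟨x^2⟩ ≈ 32.2

⟨x²⟩ = ∫ x^2 |χ|² dx over the full domain.
With ∫_{−∞}^{∞} x^(2m) e^(−αx²) dx = (2m−1)!!·√π / (2^m α^(m+1/2)), the ratio of the moment integral to the normalization integral gives ⟨x²⟩ = 5·σ^2/2.
Putting σ = 3.59 gives 32.22.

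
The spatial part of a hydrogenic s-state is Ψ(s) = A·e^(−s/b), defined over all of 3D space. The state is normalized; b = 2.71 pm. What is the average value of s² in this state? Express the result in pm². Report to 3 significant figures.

⟨s²⟩ = ∫ s^2 |Ψ|² 4πs² ds over the full domain.
With ∫₀^∞ s^4 e^(−αs) ds = 4!/α^5, since the A² factors cancel between numerator and denominator, ⟨s²⟩ = 3·b^2.
Putting b = 2.71 gives 22.03.

⟨s^2⟩ ≈ 22.0 pm^2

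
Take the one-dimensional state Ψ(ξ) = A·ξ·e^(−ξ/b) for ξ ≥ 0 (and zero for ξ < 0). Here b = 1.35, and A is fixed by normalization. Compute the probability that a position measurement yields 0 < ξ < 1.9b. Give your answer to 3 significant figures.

The probability is P = ∫ |Ψ|² dξ over [0, 1.9b].
With A² fixed by ∫|Ψ|² = 1, i.e. A² = (b^3/4)^(−1), substitute and integrate.
Substituting u = ξ/b, A² and the length scale cancel in the ratio: P = ∫_{0}^{1.9} u^2·e^(-2·u) du / ∫_{0}^{∞} u^2·e^(-2·u) du.
With ∫ u^2·e^(-2·u) du = -(2·u^2 + 2·u + 1)·e^(-2·u)/4 + C, the region integral is 1/4 - 601·e^(-19/5)/200 and the full one is 1/4.
This works out to P = 0.7311.

P ≈ 0.731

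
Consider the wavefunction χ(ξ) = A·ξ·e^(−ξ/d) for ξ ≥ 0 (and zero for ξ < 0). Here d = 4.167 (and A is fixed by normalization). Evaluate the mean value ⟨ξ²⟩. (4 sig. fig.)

⟨ξ^2⟩ ≈ 52.09

⟨ξ²⟩ = ∫ ξ^2 |χ|² dξ over the full domain.
The ratio of the moment integral to the normalization integral gives ⟨ξ²⟩ = 3·d^2.
With d = 4.167, ⟨ξ^2⟩ = 52.092.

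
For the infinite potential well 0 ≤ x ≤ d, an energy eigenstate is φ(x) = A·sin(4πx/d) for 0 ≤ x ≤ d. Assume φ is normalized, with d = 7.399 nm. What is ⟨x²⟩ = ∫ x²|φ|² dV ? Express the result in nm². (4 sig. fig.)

The expectation value is the |φ|²-weighted average of x^2: ∫ x^2|φ|² dx.
With ∫₀^d sin²(nπx/d) dx = d/2, since the A² factors cancel between numerator and denominator, ⟨x²⟩ = -d^2/(32·π^2) + d^2/3.
Putting d = 7.399 gives 18.075.

⟨x^2⟩ ≈ 18.08 nm^2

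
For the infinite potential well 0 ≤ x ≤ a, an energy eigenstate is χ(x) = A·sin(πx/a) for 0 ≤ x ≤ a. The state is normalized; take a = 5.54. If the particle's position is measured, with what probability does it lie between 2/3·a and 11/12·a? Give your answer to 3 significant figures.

P ≈ 0.192

P = ∫_{2/3·a}^{11/12·a} |χ(x)|² dx.
The normalization integral ∫|χ|²dx over the whole domain equals a/2·A², and A² cancels in the ratio.
Substituting u = x/a, A² and the length scale cancel in the ratio: P = ∫_{2/3}^{11/12} sin(π·u)^2 du / ∫_{0}^{1} sin(π·u)^2 du.
With ∫ sin(π·u)^2 du = u/2 - sin(2·π·u)/(4·π) + C, the region integral is -√(3)/(8·π) + 1/(8·π) + 1/8 and the full one is 1/2.
The result is P = (-√(3) + 1 + π)/(4·π).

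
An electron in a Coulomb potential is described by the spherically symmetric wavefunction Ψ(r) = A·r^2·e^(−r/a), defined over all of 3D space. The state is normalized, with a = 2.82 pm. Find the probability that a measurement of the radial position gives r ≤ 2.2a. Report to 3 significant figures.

P = ∫ |Ψ|² 4πr² dr over r ≤ 2.2a.
A² is fixed by ∫₀^∞ 4πr²|Ψ|² dr = 1, i.e. A² = (45·π·a^7/2)^(−1).
Substituting u = r/a, A², 4π and the length scale all cancel in the ratio: P = ∫_{0}^{2.2} u^6·e^(-2·u) du / ∫_{0}^{∞} u^6·e^(-2·u) du.
An antiderivative of u^6·e^(-2·u) is -(4·u^6 + 12·u^5 + 30·u^4 + 60·u^3 + 90·u^2 + 90·u + 45)·e^(-2·u)/8; evaluating from 0 to 2.2 gives ≈ 0.87950, while the full integral is 45/8.
Taking the ratio yields P = 0.1564.

P ≈ 0.156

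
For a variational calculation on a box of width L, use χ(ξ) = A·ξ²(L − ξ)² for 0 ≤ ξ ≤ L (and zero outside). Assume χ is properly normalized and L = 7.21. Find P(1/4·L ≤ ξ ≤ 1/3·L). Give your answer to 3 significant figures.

P ≈ 0.0959

|χ|² is the probability density, so P = ∫_{1/4·L}^{1/3·L} |χ|² dξ.
The normalization integral ∫|χ|²dξ over the whole domain equals L^9/630·A², and A² cancels in the ratio.
Substituting u = ξ/L, A² and the length scale cancel in the ratio: P = ∫_{1/4}^{1/3} u^4·(1 - u)^4 du / ∫_{0}^{1} u^4·(1 - u)^4 du.
An antiderivative of u^4·(1 - u)^4 is u^5·(70·u^4 - 315·u^3 + 540·u^2 - 420·u + 126)/630; evaluating from 1/4 to 1/3 gives ≈ 0.00015225, while the full integral is 1/630.
This works out to P = 0.09592.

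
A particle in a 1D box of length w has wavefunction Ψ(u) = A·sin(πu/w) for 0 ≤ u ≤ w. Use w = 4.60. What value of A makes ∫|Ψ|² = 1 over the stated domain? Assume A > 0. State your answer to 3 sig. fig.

The normalization condition is ∫|Ψ|² du = 1 from 0 to w.
∫|Ψ|² du = A²·(w/2).
Hence A² = 1/[w/2].
With w = 4.60: A² = 0.4348 and A = 0.6594.

A ≈ 0.659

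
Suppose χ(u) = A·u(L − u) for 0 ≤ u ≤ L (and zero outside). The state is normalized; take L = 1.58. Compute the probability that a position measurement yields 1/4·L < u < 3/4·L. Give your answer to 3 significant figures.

P ≈ 0.793

|χ|² is the probability density, so P = ∫_{1/4·L}^{3/4·L} |χ|² du.
The normalization integral ∫|χ|²du over the whole domain equals L^5/30·A², and A² cancels in the ratio.
Substituting t = u/L, A² and the length scale cancel in the ratio: P = ∫_{1/4}^{3/4} t^2·(1 - t)^2 dt / ∫_{0}^{1} t^2·(1 - t)^2 dt.
An antiderivative of t^2·(1 - t)^2 is t^3·(6·t^2 - 15·t + 10)/30; evaluating from 1/4 to 3/4 gives 203/7680, while the full integral is 1/30.
This works out to P = 203/256.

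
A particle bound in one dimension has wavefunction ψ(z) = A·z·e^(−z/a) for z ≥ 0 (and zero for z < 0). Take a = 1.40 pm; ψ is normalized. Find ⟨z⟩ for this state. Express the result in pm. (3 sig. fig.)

⟨z⟩ ≈ 2.10 pm

⟨z⟩ = ∫ z |ψ|² dz over the full domain.
The ratio of the moment integral to the normalization integral gives ⟨z⟩ = 3·a/2.
With a = 1.40, ⟨z⟩ = 2.100.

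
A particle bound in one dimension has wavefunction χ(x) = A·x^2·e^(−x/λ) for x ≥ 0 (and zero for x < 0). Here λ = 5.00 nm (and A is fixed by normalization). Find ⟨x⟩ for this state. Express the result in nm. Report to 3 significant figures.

By definition ⟨x⟩ = ∫ x |χ(x)|² dx.
Recall ∫₀^∞ x^m e^(−x/β) dx = m!·β^(m+1), the ratio of the moment integral to the normalization integral gives ⟨x⟩ = 5·λ/2.
With λ = 5.00, ⟨x⟩ = 12.50.

⟨x⟩ ≈ 12.5 nm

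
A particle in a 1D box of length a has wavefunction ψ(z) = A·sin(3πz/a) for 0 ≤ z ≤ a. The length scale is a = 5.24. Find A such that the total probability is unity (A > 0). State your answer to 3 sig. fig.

Require ∫ |ψ|² dz = 1 over the whole domain.
The integral (without the A² prefactor) comes out to a/2.
With a = 5.24: A² = 0.3817 and A = 0.6178.

A ≈ 0.618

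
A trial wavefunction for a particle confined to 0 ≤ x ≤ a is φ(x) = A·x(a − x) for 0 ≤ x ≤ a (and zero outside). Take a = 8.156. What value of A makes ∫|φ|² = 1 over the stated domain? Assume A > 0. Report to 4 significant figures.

A ≈ 0.02883

Normalization requires ∫|φ|² dx = 1, integrated from 0 to a.
Expanding the polynomial and integrating term by term, the integral (without the A² prefactor) comes out to a^5/30.
Setting this equal to 1 gives A² = 1/(a^5/30).
With a = 8.156: A² = 0.00083126 and A = 0.028832.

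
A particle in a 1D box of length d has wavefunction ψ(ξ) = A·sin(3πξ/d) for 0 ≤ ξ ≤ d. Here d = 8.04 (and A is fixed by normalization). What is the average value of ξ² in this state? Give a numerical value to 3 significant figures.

The expectation value is the |ψ|²-weighted average of ξ^2: ∫ ξ^2|ψ|² dξ.
Since the A² factors cancel between numerator and denominator, ⟨ξ²⟩ = -d^2/(18·π^2) + d^2/3.
With d = 8.04, ⟨ξ^2⟩ = 21.18.

⟨ξ^2⟩ ≈ 21.2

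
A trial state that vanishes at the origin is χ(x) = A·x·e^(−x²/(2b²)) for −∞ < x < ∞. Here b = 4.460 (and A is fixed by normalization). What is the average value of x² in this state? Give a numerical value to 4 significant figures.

⟨x^2⟩ ≈ 29.84

The expectation value is the |χ|²-weighted average of x^2: ∫ x^2|χ|² dx.
The ratio of the moment integral to the normalization integral gives ⟨x²⟩ = 3·b^2/2.
Putting b = 4.460 gives 29.837.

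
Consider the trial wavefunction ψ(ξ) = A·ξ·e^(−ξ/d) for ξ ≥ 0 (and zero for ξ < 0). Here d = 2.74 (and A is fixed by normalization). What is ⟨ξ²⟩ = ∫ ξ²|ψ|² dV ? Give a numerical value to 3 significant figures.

⟨ξ²⟩ = ∫ ξ^2 |ψ|² dξ over the full domain.
With ∫₀^∞ ξ^4 e^(−αξ) dξ = 4!/α^5, the ratio of the moment integral to the normalization integral gives ⟨ξ²⟩ = 3·d^2.
Putting d = 2.74 gives 22.52.

⟨ξ^2⟩ ≈ 22.5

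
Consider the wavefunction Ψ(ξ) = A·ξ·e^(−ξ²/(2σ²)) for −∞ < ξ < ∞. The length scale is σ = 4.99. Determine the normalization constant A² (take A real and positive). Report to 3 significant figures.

A^2 ≈ 0.00908

The normalization condition is ∫|Ψ|² dξ = 1 from −∞ to ∞.
Using the Gaussian integral ∫_{−∞}^{∞} e^(−αξ²) dξ = √(π/α), ∫|Ψ|² dξ = A²·(√(π)·σ^3/2).
Setting this equal to 1 gives A² = 1/(√(π)·σ^3/2).
Substituting σ = 4.99 gives A² = 0.009081, so A = 0.09530.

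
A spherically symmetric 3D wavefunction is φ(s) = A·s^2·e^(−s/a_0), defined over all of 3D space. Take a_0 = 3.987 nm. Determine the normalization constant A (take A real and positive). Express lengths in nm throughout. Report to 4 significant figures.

A ≈ 0.0009399 nm^(-7/2)

Normalization requires ∫|φ|² 4πs² ds = 1, integrated from 0 to ∞.
(Spherical symmetry: dV = 4πs² ds.)
With φ = A·s^2·e^(−s/a_0), the integral evaluates to A²·[45·π·a_0^7/2].
Hence A² = 1/[45·π·a_0^7/2].
With a_0 = 3.987: A² = 8.8337E-7 and A = 0.00093988.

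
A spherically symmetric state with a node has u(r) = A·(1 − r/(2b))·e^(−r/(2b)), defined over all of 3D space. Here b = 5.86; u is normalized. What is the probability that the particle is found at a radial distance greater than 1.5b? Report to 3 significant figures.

P = ∫ |u|² 4πr² dr over r > 1.5b.
Normalization gives A² = 1/(8·π·b^3).
Substituting t = r/b, A², 4π and the length scale all cancel in the ratio: P = ∫_{1.5}^{∞} t^2·(1 - t/2)^2·e^(-t) dt / ∫_{0}^{∞} t^2·(1 - t/2)^2·e^(-t) dt.
An antiderivative of t^2·(1 - t/2)^2·e^(-t) is -(t^4/4 + t^2 + 2·t + 2)·e^(-t); evaluating from 1.5 to ∞ gives 545·e^(-3/2)/64, while the full integral is 2.
Taking the ratio yields P = 0.9500.

P ≈ 0.950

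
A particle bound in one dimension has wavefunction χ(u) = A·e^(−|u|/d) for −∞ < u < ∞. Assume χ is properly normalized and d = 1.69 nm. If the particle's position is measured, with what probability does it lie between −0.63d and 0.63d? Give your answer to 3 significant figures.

P ≈ 0.716

The probability is P = ∫ |χ|² du over [−0.63d, 0.63d].
With A² fixed by ∫|χ|² = 1, i.e. A² = (d)^(−1), substitute and integrate.
Both integrals are even about u = 0, so only the u ≥ 0 halves are needed (the factors of 2 cancel). In terms of t = u/d (A² and the length scale cancel between numerator and denominator), P = [∫_{0}^{0.63} e^(-2·t) dt] / [∫_{0}^{∞} e^(-2·t) dt].
Using ∫ e^(-2·t) dt = -e^(-2·t)/2, the numerator is 1/2 - e^(-63/50)/2 and the denominator is 1/2.
This works out to P = 0.7163.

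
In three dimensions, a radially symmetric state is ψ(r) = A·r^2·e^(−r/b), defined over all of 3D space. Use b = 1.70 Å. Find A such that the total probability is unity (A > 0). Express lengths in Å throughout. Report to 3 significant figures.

Normalization requires ∫|ψ|² 4πr² dr = 1, integrated from 0 to ∞.
The integral (without the A² prefactor) comes out to 45·π·b^7/2.
Setting this equal to 1 gives A² = 1/(45·π·b^7/2).
Plugging in b = 1.70 yields A = 0.01857.

A ≈ 0.0186 Å^(-7/2)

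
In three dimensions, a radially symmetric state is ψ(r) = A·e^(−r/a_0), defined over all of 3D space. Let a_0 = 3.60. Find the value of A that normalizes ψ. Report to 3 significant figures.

Normalization requires ∫|ψ|² 4πr² dr = 1, integrated from 0 to ∞.
The angular integral contributes 4π, leaving ∫₀^∞ r²|ψ|² dr.
Carrying out the integral gives A² · π·a_0^3.
Setting this equal to 1 gives A² = 1/(π·a_0^3).
With a_0 = 3.60: A² = 0.006822 and A = 0.08260.

A ≈ 0.0826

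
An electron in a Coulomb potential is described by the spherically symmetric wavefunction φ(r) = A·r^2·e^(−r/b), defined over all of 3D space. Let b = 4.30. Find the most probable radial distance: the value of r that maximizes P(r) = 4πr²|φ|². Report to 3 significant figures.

Set d/dr [P(r) = 4πr²|φ|²] = 0 and solve for r > 0.
Solving yields r = 3·b.
With b = 4.30, the most probable radial distance is 12.90.

r ≈ 12.9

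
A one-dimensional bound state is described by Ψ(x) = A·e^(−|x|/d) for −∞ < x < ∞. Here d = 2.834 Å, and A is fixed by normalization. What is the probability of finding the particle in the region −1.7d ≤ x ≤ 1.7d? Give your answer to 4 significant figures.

P ≈ 0.9666

|Ψ|² is the probability density, so P = ∫_{−1.7d}^{1.7d} |Ψ|² dx.
The normalization integral ∫|Ψ|²dx over the whole domain equals d·A², and A² cancels in the ratio.
By symmetry take twice the x ≥ 0 contribution in numerator and denominator; the 2's cancel. In terms of u = x/d (A² and the length scale cancel between numerator and denominator), P = [∫_{0}^{1.7} e^(-2·u) du] / [∫_{0}^{∞} e^(-2·u) du].
With ∫ e^(-2·u) du = -e^(-2·u)/2 + C, the region integral is 1/2 - e^(-17/5)/2 and the full one is 1/2.
This works out to P = 0.96663.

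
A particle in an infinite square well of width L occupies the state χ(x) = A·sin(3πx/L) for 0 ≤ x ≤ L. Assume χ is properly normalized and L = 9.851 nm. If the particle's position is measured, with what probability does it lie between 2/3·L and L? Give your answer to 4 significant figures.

P ≈ 0.3333

P = ∫_{2/3·L}^{L} |χ(x)|² dx.
Since A² = 1/(L/2), this is the region integral divided by the full normalization integral.
Let u = x/L; then A² and the length scale cancel, so P = ∫_{2/3}^{1} sin(3·π·u)^2 du ÷ ∫_{0}^{1} sin(3·π·u)^2 du.
With ∫ sin(3·π·u)^2 du = u/2 - sin(6·π·u)/(12·π) + C, the region integral is 1/6 and the full one is 1/2.
Evaluating gives P = 1/3.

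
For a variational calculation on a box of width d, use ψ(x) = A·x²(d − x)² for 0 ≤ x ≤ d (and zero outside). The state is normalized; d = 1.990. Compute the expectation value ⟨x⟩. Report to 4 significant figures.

By definition ⟨x⟩ = ∫ x |ψ(x)|² dx.
Expanding the polynomial and integrating term by term, since the A² factors cancel between numerator and denominator, ⟨x⟩ = d/2.
Putting d = 1.990 gives 0.99500.

⟨x⟩ ≈ 0.9950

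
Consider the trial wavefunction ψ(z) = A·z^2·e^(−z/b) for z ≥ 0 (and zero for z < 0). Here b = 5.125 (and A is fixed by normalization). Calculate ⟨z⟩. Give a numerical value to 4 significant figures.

⟨z⟩ = ∫ z |ψ|² dz over the full domain.
The ratio of the moment integral to the normalization integral gives ⟨z⟩ = 5·b/2.
With b = 5.125, ⟨z⟩ = 12.813.

⟨z⟩ ≈ 12.81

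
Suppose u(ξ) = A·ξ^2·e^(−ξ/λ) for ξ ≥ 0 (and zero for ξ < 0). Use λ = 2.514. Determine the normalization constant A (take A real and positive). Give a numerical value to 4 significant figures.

Require ∫ |u|² dξ = 1 over the whole domain.
With ∫₀^∞ ξ^4 e^(−αξ) dξ = 4!/α^5, the integral (without the A² prefactor) comes out to 3·λ^5/4.
Hence A² = 1/[3·λ^5/4].
Plugging in λ = 2.514 yields A = 0.11523.

A ≈ 0.1152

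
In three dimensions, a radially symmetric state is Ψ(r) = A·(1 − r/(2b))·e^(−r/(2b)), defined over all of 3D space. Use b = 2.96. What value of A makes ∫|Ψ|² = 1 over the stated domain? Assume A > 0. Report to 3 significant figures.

We need A² ∫|f|² 4πr² dr = 1, taking the integral from 0 to ∞.
(Spherical symmetry: dV = 4πr² dr.)
With Ψ = A·(1 − r/(2b))·e^(−r/(2b)), the integral evaluates to A²·[8·π·b^3].
With b = 2.96: A² = 0.001534 and A = 0.03917.

A ≈ 0.0392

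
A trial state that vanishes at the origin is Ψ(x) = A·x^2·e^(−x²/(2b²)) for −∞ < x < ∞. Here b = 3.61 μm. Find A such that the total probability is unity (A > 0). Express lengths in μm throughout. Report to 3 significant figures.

A ≈ 0.0350 μm^(-5/2)

The normalization condition is ∫|Ψ|² dx = 1 from −∞ to ∞.
Differentiating ∫e^(−αx²) dx = √(π/α) under α to get the higher moments, with Ψ = A·x^2·e^(−x²/(2b²)), the integral evaluates to A²·[3·√(π)·b^5/4].
So A² = (3·√(π)·b^5/4)^(−1).
Plugging in b = 3.61 yields A = 0.03503.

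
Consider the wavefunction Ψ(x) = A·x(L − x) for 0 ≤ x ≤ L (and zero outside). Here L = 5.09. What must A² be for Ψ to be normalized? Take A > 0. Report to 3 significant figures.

Normalization requires ∫|Ψ|² dx = 1, integrated from 0 to L.
With Ψ = A·x(L − x), the integral evaluates to A²·[L^5/30].
Setting this equal to 1 gives A² = 1/(L^5/30).
With L = 5.09: A² = 0.008781 and A = 0.09371.

A^2 ≈ 0.00878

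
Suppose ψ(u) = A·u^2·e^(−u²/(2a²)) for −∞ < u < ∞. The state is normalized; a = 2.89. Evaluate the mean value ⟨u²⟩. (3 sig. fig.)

By definition ⟨u²⟩ = ∫ u^2 |ψ(u)|² du.
With ∫_{−∞}^{∞} u^(2m) e^(−αu²) du = (2m−1)!!·√π / (2^m α^(m+1/2)), since the A² factors cancel between numerator and denominator, ⟨u²⟩ = 5·a^2/2.
Putting a = 2.89 gives 20.88.

⟨u^2⟩ ≈ 20.9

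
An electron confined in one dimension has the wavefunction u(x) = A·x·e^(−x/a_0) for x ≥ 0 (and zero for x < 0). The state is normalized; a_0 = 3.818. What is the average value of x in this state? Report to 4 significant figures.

By definition ⟨x⟩ = ∫ x |u(x)|² dx.
Recall ∫₀^∞ x^m e^(−x/β) dx = m!·β^(m+1), since the A² factors cancel between numerator and denominator, ⟨x⟩ = 3·a_0/2.
Putting a_0 = 3.818 gives 5.7270.

⟨x⟩ ≈ 5.727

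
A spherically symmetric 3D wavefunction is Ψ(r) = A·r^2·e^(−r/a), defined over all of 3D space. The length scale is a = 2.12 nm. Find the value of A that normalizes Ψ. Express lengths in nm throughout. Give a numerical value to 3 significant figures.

A ≈ 0.00857 nm^(-7/2)

We need A² ∫|f|² 4πr² dr = 1, taking the integral from 0 to ∞.
(Spherical symmetry: dV = 4πr² dr.)
With ∫₀^∞ r^6 e^(−αr) dr = 6!/α^7, ∫|Ψ|² 4πr² dr = A²·(45·π·a^7/2).
Hence A² = 1/[45·π·a^7/2].
Plugging in a = 2.12 yields A = 0.008574.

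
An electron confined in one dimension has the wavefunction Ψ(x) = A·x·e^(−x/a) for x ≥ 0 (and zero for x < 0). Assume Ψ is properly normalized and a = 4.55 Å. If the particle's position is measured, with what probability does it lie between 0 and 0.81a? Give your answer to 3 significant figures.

P ≈ 0.222

The probability is P = ∫ |Ψ|² dx over [0, 0.81a].
Since A² = 1/(a^3/4), this is the region integral divided by the full normalization integral.
In terms of u = x/a (A² and the length scale cancel between numerator and denominator), P = [∫_{0}^{0.81} u^2·e^(-2·u) du] / [∫_{0}^{∞} u^2·e^(-2·u) du].
An antiderivative of u^2·e^(-2·u) is -(2·u^2 + 2·u + 1)·e^(-2·u)/4; evaluating from 0 to 0.81 gives ≈ 0.055456, while the full integral is 1/4.
Taking the ratio, P = 0.2218.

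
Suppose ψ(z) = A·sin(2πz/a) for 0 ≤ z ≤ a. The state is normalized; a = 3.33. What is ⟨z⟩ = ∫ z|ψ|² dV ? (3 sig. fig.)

By definition ⟨z⟩ = ∫ z |ψ(z)|² dz.
Evaluating both integrals, ⟨z⟩ = a/2.
With a = 3.33, ⟨z⟩ = 1.665.

⟨z⟩ ≈ 1.67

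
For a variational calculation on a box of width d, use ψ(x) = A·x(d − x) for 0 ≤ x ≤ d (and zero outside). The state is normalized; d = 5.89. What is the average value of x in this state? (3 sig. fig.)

⟨x⟩ ≈ 2.95

By definition ⟨x⟩ = ∫ x |ψ(x)|² dx.
Expanding the polynomial and integrating term by term, the ratio of the moment integral to the normalization integral gives ⟨x⟩ = d/2.
With d = 5.89, ⟨x⟩ = 2.945.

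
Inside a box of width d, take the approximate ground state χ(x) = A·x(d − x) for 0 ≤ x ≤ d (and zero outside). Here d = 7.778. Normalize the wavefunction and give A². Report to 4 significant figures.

A^2 ≈ 0.001054

We need A² ∫|f|² dx = 1, taking the integral from 0 to d.
Expanding the polynomial and integrating term by term, carrying out the integral gives A² · d^5/30.
Hence A² = 1/[d^5/30].
With d = 7.778: A² = 0.0010539 and A = 0.032463.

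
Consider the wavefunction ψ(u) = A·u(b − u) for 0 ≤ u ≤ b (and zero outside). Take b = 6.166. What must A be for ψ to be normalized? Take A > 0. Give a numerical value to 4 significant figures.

Require ∫ |ψ|² du = 1 over the whole domain.
With ψ = A·u(b − u), the integral evaluates to A²·[b^5/30].
So A² = (b^5/30)^(−1).
Plugging in b = 6.166 yields A = 0.058017.

A ≈ 0.05802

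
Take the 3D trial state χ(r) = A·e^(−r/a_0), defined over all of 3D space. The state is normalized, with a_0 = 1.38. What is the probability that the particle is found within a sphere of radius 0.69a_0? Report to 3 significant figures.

Integrate the radial probability density 4πr²|χ|² over r ≤ 0.69a_0.
The full normalization integral is A²·[π·a_0^3] = 1, fixing A².
In terms of u = r/a_0 (A², 4π and the length scale all cancel between numerator and denominator), P = [∫_{0}^{0.69} u^2·e^(-2·u) du] / [∫_{0}^{∞} u^2·e^(-2·u) du].
With ∫ u^2·e^(-2·u) du = -(2·u^2 + 2·u + 1)·e^(-2·u)/4 + C, the region integral is ≈ 0.040422 and the full one is 1/4.
Taking the ratio yields P = 0.1617.

P ≈ 0.162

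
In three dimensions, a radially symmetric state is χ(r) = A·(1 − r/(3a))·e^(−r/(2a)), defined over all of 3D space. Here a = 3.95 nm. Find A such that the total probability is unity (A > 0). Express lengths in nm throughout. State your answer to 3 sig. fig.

A ≈ 0.0440 nm^(-3/2)

The normalization condition is ∫|χ|² 4πr² dr = 1 from 0 to ∞.
Using ∫₀^∞ rⁿ e^(−αr) dr = n!/αⁿ⁺¹, the integral (without the A² prefactor) comes out to 8·π·a^3/3.
Substituting a = 3.95 gives A² = 0.001937, so A = 0.04401.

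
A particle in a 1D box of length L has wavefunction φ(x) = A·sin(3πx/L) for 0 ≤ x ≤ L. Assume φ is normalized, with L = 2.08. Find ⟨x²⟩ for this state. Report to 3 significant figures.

⟨x^2⟩ ≈ 1.42

⟨x²⟩ = ∫ x^2 |φ|² dx over the full domain.
Using sin²θ = (1 − cos 2θ)/2, since the A² factors cancel between numerator and denominator, ⟨x²⟩ = -L^2/(18·π^2) + L^2/3.
With L = 2.08, ⟨x^2⟩ = 1.418.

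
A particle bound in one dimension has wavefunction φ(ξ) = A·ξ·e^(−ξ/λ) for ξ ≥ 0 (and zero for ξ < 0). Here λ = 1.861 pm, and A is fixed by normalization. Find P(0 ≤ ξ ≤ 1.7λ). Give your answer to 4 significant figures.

P ≈ 0.6603

The probability is P = ∫ |φ|² dξ over [0, 1.7λ].
The normalization integral ∫|φ|²dξ over the whole domain equals λ^3/4·A², and A² cancels in the ratio.
Let u = ξ/λ; then A² and the length scale cancel, so P = ∫_{0}^{1.7} u^2·e^(-2·u) du ÷ ∫_{0}^{∞} u^2·e^(-2·u) du.
With ∫ u^2·e^(-2·u) du = -(2·u^2 + 2·u + 1)·e^(-2·u)/4 + C, the region integral is 1/4 - 509·e^(-17/5)/200 and the full one is 1/4.
Evaluating gives P = 0.66026.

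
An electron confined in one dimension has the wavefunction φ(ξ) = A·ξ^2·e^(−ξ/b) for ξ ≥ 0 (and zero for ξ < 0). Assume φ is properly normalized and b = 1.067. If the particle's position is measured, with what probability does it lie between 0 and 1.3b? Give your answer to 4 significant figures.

P = ∫_{0}^{1.3b} |φ(ξ)|² dξ.
Since A² = 1/(3·b^5/4), this is the region integral divided by the full normalization integral.
In terms of u = ξ/b (A² and the length scale cancel between numerator and denominator), P = [∫_{0}^{1.3} u^4·e^(-2·u) du] / [∫_{0}^{∞} u^4·e^(-2·u) du].
With ∫ u^4·e^(-2·u) du = -(u^4/2 + u^3 + 3·u^2/2 + 3·u/2 + 3/4)·e^(-2·u) + C, the region integral is ≈ 0.0919324 and the full one is 3/4.
Taking the ratio, P = 0.12258.

P ≈ 0.1226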